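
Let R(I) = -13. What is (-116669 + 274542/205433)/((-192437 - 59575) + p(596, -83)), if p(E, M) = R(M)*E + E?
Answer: 23967388135/53240838012 ≈ 0.45017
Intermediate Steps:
p(E, M) = -12*E (p(E, M) = -13*E + E = -12*E)
(-116669 + 274542/205433)/((-192437 - 59575) + p(596, -83)) = (-116669 + 274542/205433)/((-192437 - 59575) - 12*596) = (-116669 + 274542*(1/205433))/(-252012 - 7152) = (-116669 + 274542/205433)/(-259164) = -23967388135/205433*(-1/259164) = 23967388135/53240838012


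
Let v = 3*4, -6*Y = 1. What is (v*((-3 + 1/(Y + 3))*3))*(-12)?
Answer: 19440/17 ≈ 1143.5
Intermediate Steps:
Y = -⅙ (Y = -⅙*1 = -⅙ ≈ -0.16667)
v = 12
(v*((-3 + 1/(Y + 3))*3))*(-12) = (12*((-3 + 1/(-⅙ + 3))*3))*(-12) = (12*((-3 + 1/(17/6))*3))*(-12) = (12*((-3 + 6/17)*3))*(-12) = (12*(-45/17*3))*(-12) = (12*(-135/17))*(-12) = -1620/17*(-12) = 19440/17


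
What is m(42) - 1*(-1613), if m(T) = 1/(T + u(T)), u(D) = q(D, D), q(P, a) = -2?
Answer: 64521/40 ≈ 1613.0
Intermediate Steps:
u(D) = -2
m(T) = 1/(-2 + T) (m(T) = 1/(T - 2) = 1/(-2 + T))
m(42) - 1*(-1613) = 1/(-2 + 42) - 1*(-1613) = 1/40 + 1613 = 64521/40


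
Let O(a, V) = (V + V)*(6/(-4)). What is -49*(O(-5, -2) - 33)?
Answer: 1323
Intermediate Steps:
O(a, V) = -3*V (O(a, V) = (2*V)*(6*(-1/4)) = (2*V)*(-3/2) = -3*V)
-49*(O(-5, -2) - 33) = -49*(-3*(-2) - 33) = -49*(6 - 33) = -49*(-27) = 1323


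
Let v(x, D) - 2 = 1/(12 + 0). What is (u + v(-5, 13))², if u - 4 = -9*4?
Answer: 128881/144 ≈ 895.01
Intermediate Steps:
u = -32 (u = 4 - 9*4 = 4 - 36 = -32)
v(x, D) = 25/12 (v(x, D) = 2 + 1/(12 + 0) = 2 + 1/12 = 25/12)
(u + v(-5, 13))² = (-32 + 25/12)² = (-359/12)² = 128881/144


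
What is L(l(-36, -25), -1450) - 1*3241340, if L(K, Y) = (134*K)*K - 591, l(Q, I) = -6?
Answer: -3237107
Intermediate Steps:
L(K, Y) = -591 + 134*K² (L(K, Y) = 134*K² - 591 = -591 + 134*K²)
L(l(-36, -25), -1450) - 1*3241340 = (-591 + 134*(-6)²) - 1*3241340 = (-591 + 134*36) - 3241340 = (-591 + 4824) - 3241340 = 4233 - 3241340 = -3237107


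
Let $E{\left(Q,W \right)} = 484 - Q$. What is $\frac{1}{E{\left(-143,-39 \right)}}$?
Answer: $\frac{1}{627} \approx 0.0015949$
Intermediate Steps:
$\frac{1}{E{\left(-143,-39 \right)}} = \frac{1}{484 - -143} = \frac{1}{484 + 143} = \frac{1}{627}$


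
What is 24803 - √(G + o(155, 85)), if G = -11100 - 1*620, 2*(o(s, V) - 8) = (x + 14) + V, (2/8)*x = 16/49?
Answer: 24803 - I*√2285722/14 ≈ 24803.0 - 107.99*I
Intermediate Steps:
x = 64/49 (x = 4*(16/49) = 64/49 ≈ 1.3061)
o(s, V) = 767/49 + V/2 (o(s, V) = 8 + ((64/49 + 14) + V)/2 = 8 + (750/49 + V)/2 = 8 + (375/49 + V/2) = 767/49 + V/2)
G = -11720 (G = -11100 - 620 = -11720)
24803 - √(G + o(155, 85)) = 24803 - √(-11720 + (767/49 + (½)*85)) = 24803 - √(-11720 + (767/49 + 85/2)) = 24803 - √(-11720 + 5699/98) = 24803 - √(-1142861/98) = 24803 - I*√2285722/14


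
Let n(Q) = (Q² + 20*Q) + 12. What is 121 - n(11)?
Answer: -232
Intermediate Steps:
n(Q) = 12 + Q² + 20*Q
121 - n(11) = 121 - (12 + 11² + 20*11) = 121 - (12 + 121 + 220) = 121 - 1*353 = 121 - 353 = -232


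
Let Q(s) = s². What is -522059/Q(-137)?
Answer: -522059/18769 ≈ -27.815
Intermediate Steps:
-522059/Q(-137) = -522059/((-137)²) = -522059/18769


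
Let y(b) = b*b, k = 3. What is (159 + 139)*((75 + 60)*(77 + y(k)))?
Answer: 3459780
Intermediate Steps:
y(b) = b²
(159 + 139)*((75 + 60)*(77 + y(k))) = (159 + 139)*((75 + 60)*(77 + 3²)) = 298*(135*(77 + 9)) = 298*(135*86) = 298*11610 = 3459780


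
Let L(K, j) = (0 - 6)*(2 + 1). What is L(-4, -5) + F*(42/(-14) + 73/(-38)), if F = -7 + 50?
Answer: -8725/38 ≈ -229.61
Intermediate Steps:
L(K, j) = -18 (L(K, j) = -6*3 = -18)
F = 43
L(-4, -5) + F*(42/(-14) + 73/(-38)) = -18 + 43*(42/(-14) + 73/(-38)) = -18 + 43*(42*(-1/14) + 73*(-1/38)) = -18 + 43*(-3 - 73/38) = -18 + 43*(-187/38) = -18 - 8041/38 = -8725/38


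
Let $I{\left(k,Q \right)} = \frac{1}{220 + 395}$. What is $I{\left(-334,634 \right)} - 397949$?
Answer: $- \frac{244738634}{615} \approx -3.9795 \cdot 10^{5}$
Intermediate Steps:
$I{\left(k,Q \right)} = \frac{1}{615}$
$I{\left(-334,634 \right)} - 397949 = \frac{1}{615} - 397949 = - \frac{244738634}{615}$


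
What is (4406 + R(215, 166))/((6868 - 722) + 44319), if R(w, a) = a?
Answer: 4572/50465 ≈ 0.090597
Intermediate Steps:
(4406 + R(215, 166))/((6868 - 722) + 44319) = (4406 + 166)/((6868 - 722) + 44319) = 4572/(6146 + 44319) = 4572/50465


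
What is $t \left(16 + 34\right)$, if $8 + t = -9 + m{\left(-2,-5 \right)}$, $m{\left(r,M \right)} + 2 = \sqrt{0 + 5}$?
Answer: $-950 + 50 \sqrt{5} \approx -838.2$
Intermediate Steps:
$m{\left(r,M \right)} = -2 + \sqrt{5}$ ($m{\left(r,M \right)} = -2 + \sqrt{0 + 5} = -2 + \sqrt{5}$)
$t = -19 + \sqrt{5}$ ($t = -8 - \left(11 - \sqrt{5}\right) = -19 + \sqrt{5} \approx -16.764$)
$t \left(16 + 34\right) = \left(-19 + \sqrt{5}\right) \left(16 + 34\right) = \left(-19 + \sqrt{5}\right) 50 = -950 + 50 \sqrt{5}$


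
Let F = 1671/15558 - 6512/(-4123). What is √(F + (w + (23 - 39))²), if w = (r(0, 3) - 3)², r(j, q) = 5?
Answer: 15*√296025750492234/21381878 ≈ 12.070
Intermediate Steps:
F = 36067743/21381878 (F = 1671*(1/15558) - 6512*(-1/4123) = 557/5186 + 6512/4123 = 36067743/21381878 ≈ 1.6868)
w = 4 (w = (5 - 3)² = 2² = 4)
√(F + (w + (23 - 39))²) = √(36067743/21381878 + (4 + (23 - 39))²) = √(36067743/21381878 + (4 - 16)²) = √(36067743/21381878 + (-12)²) = √(36067743/21381878 + 144) = √(3115058175/21381878) = 15*√296025750492234/21381878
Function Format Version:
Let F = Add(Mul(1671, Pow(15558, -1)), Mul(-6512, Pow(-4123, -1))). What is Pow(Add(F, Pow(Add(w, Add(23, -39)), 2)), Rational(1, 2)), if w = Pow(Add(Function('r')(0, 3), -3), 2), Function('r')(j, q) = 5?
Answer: Mul(Rational(15, 21381878), Pow(296025750492234, Rational(1, 2))) ≈ 12.070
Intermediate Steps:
F = Rational(36067743, 21381878) (F = Add(Mul(1671, Rational(1, 15558)), Mul(-6512, Rational(-1, 4123))) = Add(Rational(557, 5186), Rational(6512, 4123)) = Rational(36067743, 21381878) ≈ 1.6868)
w = 4 (w = Pow(Add(5, -3), 2) = Pow(2, 2) = 4)
Pow(Add(F, Pow(Add(w, Add(23, -39)), 2)), Rational(1, 2)) = Pow(Add(Rational(36067743, 21381878), Pow(Add(4, Add(23, -39)), 2)), Rational(1, 2)) = Pow(Add(Rational(36067743, 21381878), Pow(Add(4, -16), 2)), Rational(1, 2)) = Pow(Add(Rational(36067743, 21381878), Pow(-12, 2)), Rational(1, 2)) = Pow(Add(Rational(36067743, 21381878), 144), Rational(1, 2)) = Pow(Rational(3115058175, 21381878), Rational(1, 2)) = Mul(Rational(15, 21381878), Pow(296025750492234, Rational(1, 2)))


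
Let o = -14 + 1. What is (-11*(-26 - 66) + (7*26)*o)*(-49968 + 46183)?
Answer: 5124890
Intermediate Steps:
o = -13
(-11*(-26 - 66) + (7*26)*o)*(-49968 + 46183) = (-11*(-26 - 66) + (7*26)*(-13))*(-49968 + 46183) = (-11*(-92) + 182*(-13))*(-3785) = (1012 - 2366)*(-3785) = -1354*(-3785) = 5124890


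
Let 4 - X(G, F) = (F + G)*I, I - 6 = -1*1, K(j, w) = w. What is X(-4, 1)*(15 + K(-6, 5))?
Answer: 380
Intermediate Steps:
I = 5 (I = 6 - 1*1 = 6 - 1 = 5)
X(G, F) = 4 - 5*F - 5*G (X(G, F) = 4 - (F + G)*5 = 4 - (5*F + 5*G) = 4 + (-5*F - 5*G) = 4 - 5*F - 5*G)
X(-4, 1)*(15 + K(-6, 5)) = (4 - 5*1 - 5*(-4))*(15 + 5) = (4 - 5 + 20)*20 = 19*20 = 380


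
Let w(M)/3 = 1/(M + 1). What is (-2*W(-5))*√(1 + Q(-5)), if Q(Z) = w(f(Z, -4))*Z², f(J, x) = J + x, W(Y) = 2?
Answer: -I*√134 ≈ -11.576*I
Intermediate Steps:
w(M) = 3/(1 + M) (w(M) = 3/(M + 1) = 3/(1 + M))
Q(Z) = 3*Z²/(-3 + Z) (Q(Z) = (3/(1 + (Z - 4)))*Z² = (3/(1 + (-4 + Z)))*Z² = (3/(-3 + Z))*Z² = 3*Z²/(-3 + Z))
(-2*W(-5))*√(1 + Q(-5)) = (-2*2)*√(1 + 3*(-5)²/(-3 - 5)) = -4*√(1 + 3*25/(-8)) = -4*√(1 + 3*25*(-⅛)) = -4*√(1 - 75/8) = -I*√134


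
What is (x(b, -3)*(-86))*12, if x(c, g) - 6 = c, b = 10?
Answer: -16512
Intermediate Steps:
x(c, g) = 6 + c
(x(b, -3)*(-86))*12 = ((6 + 10)*(-86))*12 = (16*(-86))*12 = -1376*12 = -16512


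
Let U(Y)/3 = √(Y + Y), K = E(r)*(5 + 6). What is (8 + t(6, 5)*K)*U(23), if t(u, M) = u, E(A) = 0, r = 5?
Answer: 24*√46 ≈ 162.78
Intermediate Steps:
K = 0 (K = 0*(5 + 6) = 0*11 = 0)
U(Y) = 3*√2*√Y (U(Y) = 3*√(Y + Y) = 3*√(2*Y) = 3*(√2*√Y) = 3*√2*√Y)
(8 + t(6, 5)*K)*U(23) = (8 + 6*0)*(3*√2*√23) = (8 + 0)*(3*√46) = 8*(3*√46) = 24*√46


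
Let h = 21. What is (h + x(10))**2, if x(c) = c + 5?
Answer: 1296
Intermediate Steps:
x(c) = 5 + c
(h + x(10))**2 = (21 + (5 + 10))**2 = (21 + 15)**2 = 36**2 = 1296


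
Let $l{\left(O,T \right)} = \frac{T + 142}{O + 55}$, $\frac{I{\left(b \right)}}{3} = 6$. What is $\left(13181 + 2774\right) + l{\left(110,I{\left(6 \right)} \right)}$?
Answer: $\frac{526547}{33} \approx 15956.0$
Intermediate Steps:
$I{\left(b \right)} = 18$ ($I{\left(b \right)} = 3 \cdot 6 = 18$)
$l{\left(O,T \right)} = \frac{142 + T}{55 + O}$
$\left(13181 + 2774\right) + l{\left(110,I{\left(6 \right)} \right)} = \left(13181 + 2774\right) + \frac{142 + 18}{55 + 110} = 15955 + \frac{1}{165} \cdot 160 = 15955 + \frac{32}{33} = \frac{526547}{33}$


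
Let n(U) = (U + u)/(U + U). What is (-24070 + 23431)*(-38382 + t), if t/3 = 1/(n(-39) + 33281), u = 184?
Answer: 63664182834228/2595773 ≈ 2.4526e+7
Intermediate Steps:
n(U) = (184 + U)/(2*U) (n(U) = (U + 184)/(U + U) = (184 + U)/((2*U)) = (184 + U)*(1/(2*U)) = (184 + U)/(2*U))
t = 234/2595773 (t = 3/((½)*(184 - 39)/(-39) + 33281) = 3/((½)*(-1/39)*145 + 33281) = 3/(-145/78 + 33281) = 3/(2595773/78) = 3*(78/2595773) = 234/2595773 ≈ 9.0147e-5)
(-24070 + 23431)*(-38382 + t) = (-24070 + 23431)*(-38382 + 234/2595773) = -639*(-99630959052/2595773) = 63664182834228/2595773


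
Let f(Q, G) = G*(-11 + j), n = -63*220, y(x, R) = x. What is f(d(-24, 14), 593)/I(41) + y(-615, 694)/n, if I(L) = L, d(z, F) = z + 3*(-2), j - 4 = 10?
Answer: 1645477/37884 ≈ 43.435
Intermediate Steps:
j = 14 (j = 4 + 10 = 14)
d(z, F) = -6 + z (d(z, F) = z - 6 = -6 + z)
n = -13860
f(Q, G) = 3*G (f(Q, G) = G*(-11 + 14) = G*3 = 3*G)
f(d(-24, 14), 593)/I(41) + y(-615, 694)/n = (3*593)/41 - 615/(-13860) = 1779*(1/41) - 615*(-1/13860) = 1779/41 + 41/924 = 1645477/37884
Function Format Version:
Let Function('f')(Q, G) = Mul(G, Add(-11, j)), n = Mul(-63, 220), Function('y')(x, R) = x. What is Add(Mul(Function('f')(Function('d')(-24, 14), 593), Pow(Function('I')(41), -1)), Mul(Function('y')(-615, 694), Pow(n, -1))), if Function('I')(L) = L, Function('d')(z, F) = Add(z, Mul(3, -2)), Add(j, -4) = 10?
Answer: Rational(1645477, 37884) ≈ 43.435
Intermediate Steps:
j = 14 (j = Add(4, 10) = 14)
Function('d')(z, F) = Add(-6, z) (Function('d')(z, F) = Add(z, -6) = Add(-6, z))
n = -13860
Function('f')(Q, G) = Mul(3, G) (Function('f')(Q, G) = Mul(G, Add(-11, 14)) = Mul(G, 3) = Mul(3, G))
Add(Mul(Function('f')(Function('d')(-24, 14), 593), Pow(Function('I')(41), -1)), Mul(Function('y')(-615, 694), Pow(n, -1))) = Add(Mul(Mul(3, 593), Pow(41, -1)), Mul(-615, Pow(-13860, -1))) = Add(Mul(1779, Rational(1, 41)), Mul(-615, Rational(-1, 13860))) = Add(Rational(1779, 41), Rational(41, 924)) = Rational(1645477, 37884)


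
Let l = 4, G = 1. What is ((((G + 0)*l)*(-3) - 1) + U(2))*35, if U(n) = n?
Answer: -385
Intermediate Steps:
((((G + 0)*l)*(-3) - 1) + U(2))*35 = ((((1 + 0)*4)*(-3) - 1) + 2)*35 = (((1*4)*(-3) - 1) + 2)*35 = ((4*(-3) - 1) + 2)*35 = ((-12 - 1) + 2)*35 = (-13 + 2)*35 = -11*35 = -385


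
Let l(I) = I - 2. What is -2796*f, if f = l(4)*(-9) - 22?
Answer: 111840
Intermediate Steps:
l(I) = -2 + I
f = -40 (f = (-2 + 4)*(-9) - 22 = 2*(-9) - 22 = -18 - 22 = -40)
-2796*f = -2796*(-40) = 111840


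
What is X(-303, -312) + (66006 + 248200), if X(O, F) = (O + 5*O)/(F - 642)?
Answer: 16653019/53 ≈ 3.1421e+5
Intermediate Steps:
X(O, F) = 6*O/(-642 + F) (X(O, F) = (6*O)/(-642 + F) = 6*O/(-642 + F))
X(-303, -312) + (66006 + 248200) = 6*(-303)/(-642 - 312) + (66006 + 248200) = 6*(-303)/(-954) + 314206 = 6*(-303)*(-1/954) + 314206 = 101/53 + 314206 = 16653019/53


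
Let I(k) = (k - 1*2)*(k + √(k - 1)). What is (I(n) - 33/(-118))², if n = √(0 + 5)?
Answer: 262813/13924 - 2426*√(-1 + √5)/59 - 479*√5/59 + 1095*√5*√(-1 + √5)/59 ≈ 1.1449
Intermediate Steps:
n = √5 ≈ 2.2361
I(k) = (-2 + k)*(k + √(-1 + k)) (I(k) = (k - 2)*(k + √(-1 + k)) = (-2 + k)*(k + √(-1 + k)))
(I(n) - 33/(-118))² = (((√5)² - 2*√5 - 2*√(-1 + √5) + √5*√(-1 + √5)) - 33/(-118))² = ((5 - 2*√5 - 2*√(-1 + √5) + √5*√(-1 + √5)) - 33*(-1/118))² = ((5 - 2*√5 - 2*√(-1 + √5) + √5*√(-1 + √5)) + 33/118)² = (623/118 - 2*√5 - 2*√(-1 + √5) + √5*√(-1 + √5))²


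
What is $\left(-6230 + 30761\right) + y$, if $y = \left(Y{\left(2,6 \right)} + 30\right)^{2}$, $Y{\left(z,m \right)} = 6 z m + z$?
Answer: $35347$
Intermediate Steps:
$Y{\left(z,m \right)} = z + 6 m z$ ($Y{\left(z,m \right)} = 6 m z + z = z + 6 m z$)
$y = 10816$ ($y = \left(2 \left(1 + 6 \cdot 6\right) + 30\right)^{2} = \left(2 \left(1 + 36\right) + 30\right)^{2} = \left(2 \cdot 37 + 30\right)^{2} = \left(74 + 30\right)^{2} = 104^{2} = 10816$)
$\left(-6230 + 30761\right) + y = \left(-6230 + 30761\right) + 10816 = 24531 + 10816 = 35347$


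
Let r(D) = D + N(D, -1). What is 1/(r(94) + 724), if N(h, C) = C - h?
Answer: 1/723 ≈ 0.0013831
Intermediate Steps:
r(D) = -1 (r(D) = D + (-1 - D) = -1)
1/(r(94) + 724) = 1/(-1 + 724) = 1/723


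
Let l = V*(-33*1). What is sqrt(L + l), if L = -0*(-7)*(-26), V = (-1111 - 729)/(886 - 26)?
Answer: 2*sqrt(32637)/43 ≈ 8.4027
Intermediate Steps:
V = -92/43 (V = -1840/860 = -1840*1/860 = -92/43 ≈ -2.1395)
L = 0 (L = -10*0*(-26) = 0*(-26) = 0)
l = 3036/43 (l = -(-3036)/43 = -92/43*(-33) = 3036/43 ≈ 70.605)
sqrt(L + l) = sqrt(0 + 3036/43) = sqrt(3036/43) = 2*sqrt(32637)/43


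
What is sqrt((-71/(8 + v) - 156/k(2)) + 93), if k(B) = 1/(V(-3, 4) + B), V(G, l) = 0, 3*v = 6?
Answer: I*sqrt(22610)/10 ≈ 15.037*I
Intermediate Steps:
v = 2 (v = (1/3)*6 = 2)
k(B) = 1/B (k(B) = 1/(0 + B) = 1/B)
sqrt((-71/(8 + v) - 156/k(2)) + 93) = sqrt((-71/(8 + 2) - 156/(1/2)) + 93) = sqrt((-71/(10*1) - 156/1/2) + 93) = sqrt((-71/10 - 156*2) + 93) = sqrt((-71*1/10 - 312) + 93) = sqrt((-71/10 - 312) + 93) = sqrt(-3191/10 + 93) = sqrt(-2261/10) = I*sqrt(22610)/10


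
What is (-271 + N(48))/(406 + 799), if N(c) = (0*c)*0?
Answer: -271/1205 ≈ -0.22490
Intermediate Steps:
N(c) = 0 (N(c) = 0*0 = 0)
(-271 + N(48))/(406 + 799) = (-271 + 0)/(406 + 799) = -271/1205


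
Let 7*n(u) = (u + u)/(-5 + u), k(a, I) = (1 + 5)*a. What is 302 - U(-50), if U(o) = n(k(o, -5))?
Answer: 128834/427 ≈ 301.72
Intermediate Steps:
k(a, I) = 6*a
n(u) = 2*u/(7*(-5 + u)) (n(u) = ((u + u)/(-5 + u))/7 = ((2*u)/(-5 + u))/7 = (2*u/(-5 + u))/7 = 2*u/(7*(-5 + u)))
U(o) = 12*o/(7*(-5 + 6*o)) (U(o) = 2*(6*o)/(7*(-5 + 6*o)) = 12*o/(7*(-5 + 6*o)))
302 - U(-50) = 302 - 12*(-50)/(7*(-5 + 6*(-50))) = 302 - 12*(-50)/(7*(-5 - 300)) = 302 - 12*(-50)/(7*(-305)) = 302 - 12*(-50)*(-1)/(7*305) = 302 - 1*120/427 = 302 - 120/427 = 128834/427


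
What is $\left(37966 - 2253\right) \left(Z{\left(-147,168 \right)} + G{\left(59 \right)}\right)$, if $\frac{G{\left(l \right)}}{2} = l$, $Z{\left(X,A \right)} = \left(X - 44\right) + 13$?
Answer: $-2142780$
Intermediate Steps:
$Z{\left(X,A \right)} = -31 + X$ ($Z{\left(X,A \right)} = \left(-44 + X\right) + 13 = -31 + X$)
$G{\left(l \right)} = 2 l$
$\left(37966 - 2253\right) \left(Z{\left(-147,168 \right)} + G{\left(59 \right)}\right) = \left(37966 - 2253\right) \left(\left(-31 - 147\right) + 2 \cdot 59\right) = 35713 \left(-178 + 118\right) = 35713 \left(-60\right) = -2142780$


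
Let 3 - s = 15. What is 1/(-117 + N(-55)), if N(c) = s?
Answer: -1/129 ≈ -0.0077519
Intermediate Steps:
s = -12 (s = 3 - 1*15 = 3 - 15 = -12)
N(c) = -12
1/(-117 + N(-55)) = 1/(-117 - 12) = 1/(-129) = -1/129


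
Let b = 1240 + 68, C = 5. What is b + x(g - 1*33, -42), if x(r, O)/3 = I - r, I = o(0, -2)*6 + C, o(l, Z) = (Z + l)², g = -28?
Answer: 1578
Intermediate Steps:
I = 29 (I = (-2 + 0)²*6 + 5 = (-2)²*6 + 5 = 4*6 + 5 = 24 + 5 = 29)
b = 1308
x(r, O) = 87 - 3*r (x(r, O) = 3*(29 - r) = 87 - 3*r)
b + x(g - 1*33, -42) = 1308 + (87 - 3*(-28 - 1*33)) = 1308 + (87 - 3*(-28 - 33)) = 1308 + (87 - 3*(-61)) = 1308 + (87 + 183) = 1308 + 270 = 1578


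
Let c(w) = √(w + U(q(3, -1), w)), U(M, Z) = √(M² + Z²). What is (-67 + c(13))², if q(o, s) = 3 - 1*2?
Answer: (67 - √(13 + √170))² ≈ 3831.3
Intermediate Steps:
q(o, s) = 1 (q(o, s) = 3 - 2 = 1)
c(w) = √(w + √(1 + w²)) (c(w) = √(w + √(1² + w²)) = √(w + √(1 + w²)))
(-67 + c(13))² = (-67 + √(13 + √(1 + 13²)))² = (-67 + √(13 + √(1 + 169)))² = (-67 + √(13 + √170))²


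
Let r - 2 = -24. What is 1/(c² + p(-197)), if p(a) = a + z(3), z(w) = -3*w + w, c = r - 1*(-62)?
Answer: 1/1397 ≈ 0.00071582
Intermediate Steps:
r = -22 (r = 2 - 24 = -22)
c = 40 (c = -22 - 1*(-62) = -22 + 62 = 40)
z(w) = -2*w
p(a) = -6 + a (p(a) = a - 2*3 = a - 6 = -6 + a)
1/(c² + p(-197)) = 1/(40² + (-6 - 197)) = 1/(1600 - 203) = 1/1397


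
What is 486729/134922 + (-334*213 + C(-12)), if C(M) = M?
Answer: -3199917753/44974 ≈ -71150.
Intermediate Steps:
486729/134922 + (-334*213 + C(-12)) = 486729/134922 + (-334*213 - 12) = 486729*(1/134922) + (-71142 - 12) = 162243/44974 - 71154 = -3199917753/44974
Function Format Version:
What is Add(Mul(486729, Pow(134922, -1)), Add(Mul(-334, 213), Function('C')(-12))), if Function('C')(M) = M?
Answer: Rational(-3199917753, 44974) ≈ -71150.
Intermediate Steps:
Add(Mul(486729, Pow(134922, -1)), Add(Mul(-334, 213), Function('C')(-12))) = Add(Mul(486729, Pow(134922, -1)), Add(Mul(-334, 213), -12)) = Add(Mul(486729, Rational(1, 134922)), Add(-71142, -12)) = Add(Rational(162243, 44974), -71154) = Rational(-3199917753, 44974)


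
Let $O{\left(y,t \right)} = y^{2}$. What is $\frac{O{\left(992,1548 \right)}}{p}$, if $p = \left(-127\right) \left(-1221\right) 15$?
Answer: $\frac{984064}{2326005} \approx 0.42307$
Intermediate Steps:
$p = 2326005$ ($p = 155067 \cdot 15 = 2326005$)
$\frac{O{\left(992,1548 \right)}}{p} = \frac{992^{2}}{2326005} = 984064 \cdot \frac{1}{2326005} = \frac{984064}{2326005}$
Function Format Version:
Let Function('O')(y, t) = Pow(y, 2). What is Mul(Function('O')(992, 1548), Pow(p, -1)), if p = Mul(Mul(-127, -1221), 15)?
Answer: Rational(984064, 2326005) ≈ 0.42307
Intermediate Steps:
p = 2326005 (p = Mul(155067, 15) = 2326005)
Mul(Function('O')(992, 1548), Pow(p, -1)) = Mul(Pow(992, 2), Pow(2326005, -1)) = Mul(984064, Rational(1, 2326005)) = Rational(984064, 2326005)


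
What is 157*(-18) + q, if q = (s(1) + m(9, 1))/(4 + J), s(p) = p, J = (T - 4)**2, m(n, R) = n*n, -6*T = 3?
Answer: -273794/97 ≈ -2822.6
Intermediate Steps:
T = -1/2 (T = -1/6*3 = -1/2 ≈ -0.50000)
m(n, R) = n**2
J = 81/4 (J = (-1/2 - 4)**2 = (-9/2)**2 = 81/4 ≈ 20.250)
q = 328/97 (q = (1 + 9**2)/(4 + 81/4) = (1 + 81)/(97/4) = 82*(4/97) = 328/97 ≈ 3.3814)
157*(-18) + q = 157*(-18) + 328/97 = -2826 + 328/97 = -273794/97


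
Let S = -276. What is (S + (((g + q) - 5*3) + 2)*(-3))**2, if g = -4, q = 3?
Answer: 54756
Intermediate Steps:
(S + (((g + q) - 5*3) + 2)*(-3))**2 = (-276 + (((-4 + 3) - 5*3) + 2)*(-3))**2 = (-276 + ((-1 - 15) + 2)*(-3))**2 = (-276 + (-16 + 2)*(-3))**2 = (-276 - 14*(-3))**2 = (-276 + 42)**2 = (-234)**2 = 54756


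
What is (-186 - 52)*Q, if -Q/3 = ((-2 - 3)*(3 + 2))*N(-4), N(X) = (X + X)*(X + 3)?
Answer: -142800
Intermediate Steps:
N(X) = 2*X*(3 + X) (N(X) = (2*X)*(3 + X) = 2*X*(3 + X))
Q = 600 (Q = -3*(-2 - 3)*(3 + 2)*2*(-4)*(3 - 4) = -3*(-5*5)*2*(-4)*(-1) = -(-75)*8 = -3*(-200) = 600)
(-186 - 52)*Q = (-186 - 52)*600 = -238*600 = -142800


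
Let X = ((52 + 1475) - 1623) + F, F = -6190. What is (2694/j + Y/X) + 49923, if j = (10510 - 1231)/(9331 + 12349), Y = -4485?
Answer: 1093026563099/19442598 ≈ 56218.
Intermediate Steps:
j = 9279/21680 ≈ 0.42800
X = -6286 (X = ((52 + 1475) - 1623) - 6190 = (1527 - 1623) - 6190 = -96 - 6190 = -6286)
(2694/j + Y/X) + 49923 = (2694/(9279/21680) - 4485/(-6286)) + 49923 = (2694*(21680/9279) - 4485*(-1/6286)) + 49923 = (19468640/3093 + 4485/6286) + 49923 = 122393743145/19442598 + 49923 = 1093026563099/19442598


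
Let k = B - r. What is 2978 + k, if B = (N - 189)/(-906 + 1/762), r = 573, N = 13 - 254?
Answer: 1660669915/690371 ≈ 2405.5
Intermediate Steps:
N = -241
B = 327660/690371 (B = (-241 - 189)/(-906 + 1/762) = -430/(-906 + 1/762) = -430/(-690371/762) = -430*(-762/690371) = 327660/690371 ≈ 0.47461)
k = -395254923/690371 (k = 327660/690371 - 1*573 = 327660/690371 - 573 = -395254923/690371 ≈ -572.53)
2978 + k = 2978 - 395254923/690371 = 1660669915/690371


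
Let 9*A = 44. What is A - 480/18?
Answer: -196/9 ≈ -21.778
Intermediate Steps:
A = 44/9 (A = (⅑)*44 = 44/9 ≈ 4.8889)
A - 480/18 = 44/9 - 480/18 = 44/9 - 48*5/9 = 44/9 - 80/3 = -196/9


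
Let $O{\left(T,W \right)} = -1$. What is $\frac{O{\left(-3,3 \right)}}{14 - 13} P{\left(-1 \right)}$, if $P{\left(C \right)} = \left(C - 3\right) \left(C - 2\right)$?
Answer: $-12$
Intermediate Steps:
$P{\left(C \right)} = \left(-3 + C\right) \left(-2 + C\right)$
$\frac{O{\left(-3,3 \right)}}{14 - 13} P{\left(-1 \right)} = - \frac{1}{14 - 13} \left(6 + \left(-1\right)^{2} - -5\right) = - 1^{-1} \left(6 + 1 + 5\right) = \left(-1\right) 1 \cdot 12 = \left(-1\right) 12 = -12$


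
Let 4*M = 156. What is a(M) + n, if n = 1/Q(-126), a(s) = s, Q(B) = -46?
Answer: 1793/46 ≈ 38.978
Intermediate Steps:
M = 39 (M = (1/4)*156 = 39)
n = -1/46 (n = 1/(-46) = -1/46 ≈ -0.021739)
a(M) + n = 39 - 1/46 = 1793/46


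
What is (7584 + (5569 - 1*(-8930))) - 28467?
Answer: -6384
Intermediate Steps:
(7584 + (5569 - 1*(-8930))) - 28467 = (7584 + (5569 + 8930)) - 28467 = (7584 + 14499) - 28467 = 22083 - 28467 = -6384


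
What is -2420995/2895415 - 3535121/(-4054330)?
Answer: 84025942373/2347793579390 ≈ 0.035789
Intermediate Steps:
-2420995/2895415 - 3535121/(-4054330) = -2420995*1/2895415 - 3535121*(-1/4054330) = -484199/579083 + 3535121/4054330 = 84025942373/2347793579390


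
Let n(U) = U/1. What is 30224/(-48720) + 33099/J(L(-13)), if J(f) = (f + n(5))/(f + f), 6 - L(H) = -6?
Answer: 142284871/3045 ≈ 46727.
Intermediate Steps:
n(U) = U (n(U) = U*1 = U)
L(H) = 12 (L(H) = 6 - 1*(-6) = 6 + 6 = 12)
J(f) = (5 + f)/(2*f) (J(f) = (f + 5)/(f + f) = (5 + f)/((2*f)) = (5 + f)*(1/(2*f)) = (5 + f)/(2*f))
30224/(-48720) + 33099/J(L(-13)) = 30224/(-48720) + 33099/(((½)*(5 + 12)/12)) = 30224*(-1/48720) + 33099/(((½)*(1/12)*17)) = -1889/3045 + 33099/(17/24) = -1889/3045 + 33099*(24/17) = -1889/3045 + 46728 = 142284871/3045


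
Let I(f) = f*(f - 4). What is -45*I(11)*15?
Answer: -51975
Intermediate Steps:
I(f) = f*(-4 + f)
-45*I(11)*15 = -495*(-4 + 11)*15 = -495*7*15 = -45*77*15 = -3465*15 = -51975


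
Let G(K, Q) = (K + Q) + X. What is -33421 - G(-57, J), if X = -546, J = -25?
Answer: -32793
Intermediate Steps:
G(K, Q) = -546 + K + Q (G(K, Q) = (K + Q) - 546 = -546 + K + Q)
-33421 - G(-57, J) = -33421 - (-546 - 57 - 25) = -33421 - 1*(-628) = -33421 + 628 = -32793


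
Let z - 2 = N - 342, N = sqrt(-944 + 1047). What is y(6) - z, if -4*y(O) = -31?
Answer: 1391/4 - sqrt(103) ≈ 337.60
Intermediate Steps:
y(O) = 31/4 (y(O) = -1/4*(-31) = 31/4)
N = sqrt(103) ≈ 10.149
z = -340 + sqrt(103) (z = 2 + (sqrt(103) - 342) = 2 + (-342 + sqrt(103)) = -340 + sqrt(103) ≈ -329.85)
y(6) - z = 31/4 - (-340 + sqrt(103)) = 31/4 + (340 - sqrt(103)) = 1391/4 - sqrt(103)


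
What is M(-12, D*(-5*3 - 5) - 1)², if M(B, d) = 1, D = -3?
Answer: 1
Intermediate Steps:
M(-12, D*(-5*3 - 5) - 1)² = 1² = 1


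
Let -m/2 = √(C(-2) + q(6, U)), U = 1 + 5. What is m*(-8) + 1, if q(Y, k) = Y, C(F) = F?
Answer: 33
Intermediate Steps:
U = 6
m = -4 (m = -2*√(-2 + 6) = -2*√4 = -2*2 = -4)
m*(-8) + 1 = -4*(-8) + 1 = 32 + 1 = 33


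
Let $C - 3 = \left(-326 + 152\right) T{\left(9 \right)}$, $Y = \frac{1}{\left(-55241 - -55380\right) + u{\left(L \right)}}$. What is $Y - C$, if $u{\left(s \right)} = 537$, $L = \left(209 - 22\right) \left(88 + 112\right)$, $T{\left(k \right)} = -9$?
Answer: $- \frac{1060643}{676} \approx -1569.0$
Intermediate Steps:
$L = 37400$ ($L = 187 \cdot 200 = 37400$)
$Y = \frac{1}{676}$ ($Y = \frac{1}{\left(-55241 - -55380\right) + 537} = \frac{1}{\left(-55241 + 55380\right) + 537} = \frac{1}{139 + 537} = \frac{1}{676} \approx 0.0014793$)
$C = 1569$ ($C = 3 + \left(-326 + 152\right) \left(-9\right) = 3 - -1566 = 3 + 1566 = 1569$)
$Y - C = \frac{1}{676} - 1569 = - \frac{1060643}{676}$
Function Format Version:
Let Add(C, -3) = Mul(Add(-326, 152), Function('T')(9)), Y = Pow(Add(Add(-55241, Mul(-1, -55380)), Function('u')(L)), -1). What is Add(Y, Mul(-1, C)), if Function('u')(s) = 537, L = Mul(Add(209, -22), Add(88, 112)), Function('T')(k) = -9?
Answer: Rational(-1060643, 676) ≈ -1569.0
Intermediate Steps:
L = 37400 (L = Mul(187, 200) = 37400)
Y = Rational(1, 676) (Y = Pow(Add(Add(-55241, Mul(-1, -55380)), 537), -1) = Pow(Add(Add(-55241, 55380), 537), -1) = Pow(Add(139, 537), -1) = Pow(676, -1) = Rational(1, 676) ≈ 0.0014793)
C = 1569 (C = Add(3, Mul(Add(-326, 152), -9)) = Add(3, Mul(-174, -9)) = Add(3, 1566) = 1569)
Add(Y, Mul(-1, C)) = Add(Rational(1, 676), Mul(-1, 1569)) = Add(Rational(1, 676), -1569) = Rational(-1060643, 676)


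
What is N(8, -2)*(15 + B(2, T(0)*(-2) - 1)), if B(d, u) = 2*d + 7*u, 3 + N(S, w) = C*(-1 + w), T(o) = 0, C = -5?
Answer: 144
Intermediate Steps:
N(S, w) = 2 - 5*w (N(S, w) = -3 - 5*(-1 + w) = -3 + (5 - 5*w) = 2 - 5*w)
N(8, -2)*(15 + B(2, T(0)*(-2) - 1)) = (2 - 5*(-2))*(15 + (2*2 + 7*(0*(-2) - 1))) = (2 + 10)*(15 + (4 + 7*(0 - 1))) = 12*(15 + (4 + 7*(-1))) = 12*(15 + (4 - 7)) = 12*(15 - 3) = 12*12 = 144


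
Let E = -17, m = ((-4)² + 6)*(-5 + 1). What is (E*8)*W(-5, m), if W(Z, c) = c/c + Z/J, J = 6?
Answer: -68/3 ≈ -22.667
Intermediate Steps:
m = -88 (m = (16 + 6)*(-4) = 22*(-4) = -88)
W(Z, c) = 1 + Z/6 (W(Z, c) = c/c + Z/6 = 1 + Z*(⅙) = 1 + Z/6)
(E*8)*W(-5, m) = (-17*8)*(1 + (⅙)*(-5)) = -136*(1 - ⅚) = -136*⅙ = -68/3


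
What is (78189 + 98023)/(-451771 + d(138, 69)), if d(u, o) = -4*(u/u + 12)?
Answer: -176212/451823 ≈ -0.39000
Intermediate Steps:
d(u, o) = -52 (d(u, o) = -4*(1 + 12) = -4*13 = -52)
(78189 + 98023)/(-451771 + d(138, 69)) = (78189 + 98023)/(-451771 - 52) = 176212/(-451823) = 176212*(-1/451823) = -176212/451823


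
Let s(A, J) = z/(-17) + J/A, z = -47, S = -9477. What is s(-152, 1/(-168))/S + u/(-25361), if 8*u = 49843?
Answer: -3666099441679/14905309753152 ≈ -0.24596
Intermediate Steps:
u = 49843/8 (u = (⅛)*49843 = 49843/8 ≈ 6230.4)
s(A, J) = 47/17 + J/A (s(A, J) = -47/(-17) + J/A = -47*(-1/17) + J/A = 47/17 + J/A)
s(-152, 1/(-168))/S + u/(-25361) = (47/17 + 1/(-168*(-152)))/(-9477) + (49843/8)/(-25361) = (47/17 - 1/168*(-1/152))*(-1/9477) + (49843/8)*(-1/25361) = (47/17 + 1/25536)*(-1/9477) - 49843/202888 = (1200209/434112)*(-1/9477) - 49843/202888 = -1200209/4114079424 - 49843/202888 = -3666099441679/14905309753152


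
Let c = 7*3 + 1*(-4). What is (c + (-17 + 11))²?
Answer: 121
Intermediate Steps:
c = 17 (c = 21 - 4 = 17)
(c + (-17 + 11))² = (17 + (-17 + 11))² = (17 - 6)² = 11² = 121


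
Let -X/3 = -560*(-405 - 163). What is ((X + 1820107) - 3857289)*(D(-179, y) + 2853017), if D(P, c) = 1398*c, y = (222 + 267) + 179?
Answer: -11328159134782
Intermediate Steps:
y = 668 (y = 489 + 179 = 668)
X = -954240 (X = -(-1680)*(-405 - 163) = -(-1680)*(-568) = -3*318080 = -954240)
((X + 1820107) - 3857289)*(D(-179, y) + 2853017) = ((-954240 + 1820107) - 3857289)*(1398*668 + 2853017) = (865867 - 3857289)*(933864 + 2853017) = -2991422*3786881 = -11328159134782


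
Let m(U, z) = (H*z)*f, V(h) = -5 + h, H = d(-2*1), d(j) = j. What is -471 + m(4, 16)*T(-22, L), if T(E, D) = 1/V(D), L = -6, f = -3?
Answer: -5277/11 ≈ -479.73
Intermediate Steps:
H = -2 (H = -2*1 = -2)
m(U, z) = 6*z (m(U, z) = -2*z*(-3) = 6*z)
T(E, D) = 1/(-5 + D)
-471 + m(4, 16)*T(-22, L) = -471 + (6*16)/(-5 - 6) = -471 + 96/(-11) = -471 + 96*(-1/11) = -471 - 96/11 = -5277/11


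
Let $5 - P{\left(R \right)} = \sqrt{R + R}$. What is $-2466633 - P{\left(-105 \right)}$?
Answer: $-2466638 + i \sqrt{210} \approx -2.4666 \cdot 10^{6} + 14.491 i$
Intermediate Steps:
$P{\left(R \right)} = 5 - \sqrt{2} \sqrt{R}$ ($P{\left(R \right)} = 5 - \sqrt{R + R} = 5 - \sqrt{2 R} = 5 - \sqrt{2} \sqrt{R}$)
$-2466633 - P{\left(-105 \right)} = -2466633 - \left(5 - \sqrt{2} \sqrt{-105}\right) = -2466633 - \left(5 - \sqrt{2} i \sqrt{105}\right) = -2466633 - \left(5 - i \sqrt{210}\right) = -2466638 + i \sqrt{210}$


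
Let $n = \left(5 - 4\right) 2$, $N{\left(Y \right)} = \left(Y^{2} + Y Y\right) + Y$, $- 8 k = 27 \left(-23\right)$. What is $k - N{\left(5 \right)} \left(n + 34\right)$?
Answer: $- \frac{15219}{8} \approx -1902.4$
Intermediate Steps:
$k = \frac{621}{8}$ ($k = - \frac{27 \left(-23\right)}{8} = \left(- \frac{1}{8}\right) \left(-621\right) = \frac{621}{8} \approx 77.625$)
$N{\left(Y \right)} = Y + 2 Y^{2}$ ($N{\left(Y \right)} = \left(Y^{2} + Y^{2}\right) + Y = 2 Y^{2} + Y = Y + 2 Y^{2}$)
$n = 2$ ($n = 1 \cdot 2 = 2$)
$k - N{\left(5 \right)} \left(n + 34\right) = \frac{621}{8} - 5 \left(1 + 2 \cdot 5\right) \left(2 + 34\right) = \frac{621}{8} - 5 \left(1 + 10\right) 36 = \frac{621}{8} - 5 \cdot 11 \cdot 36 = \frac{621}{8} - 55 \cdot 36 = \frac{621}{8} - 1980 = - \frac{15219}{8}$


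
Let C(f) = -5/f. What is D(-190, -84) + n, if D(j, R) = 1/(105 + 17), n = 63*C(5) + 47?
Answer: -1951/122 ≈ -15.992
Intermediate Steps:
n = -16 (n = 63*(-5/5) + 47 = 63*(-5*⅕) + 47 = 63*(-1) + 47 = -63 + 47 = -16)
D(j, R) = 1/122
D(-190, -84) + n = 1/122 - 16 = -1951/122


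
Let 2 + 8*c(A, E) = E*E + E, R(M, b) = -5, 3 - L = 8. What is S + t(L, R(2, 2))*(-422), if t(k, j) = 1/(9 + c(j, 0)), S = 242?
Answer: 6782/35 ≈ 193.77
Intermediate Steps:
L = -5 (L = 3 - 1*8 = 3 - 8 = -5)
c(A, E) = -1/4 + E/8 + E**2/8 (c(A, E) = -1/4 + (E*E + E)/8 = -1/4 + (E**2 + E)/8 = -1/4 + (E + E**2)/8 = -1/4 + (E/8 + E**2/8) = -1/4 + E/8 + E**2/8)
t(k, j) = 4/35 (t(k, j) = 1/(9 + (-1/4 + (1/8)*0 + (1/8)*0**2)) = 1/(9 + (-1/4 + 0 + (1/8)*0)) = 1/(9 + (-1/4 + 0 + 0)) = 1/(9 - 1/4) = 1/(35/4) = 4/35)
S + t(L, R(2, 2))*(-422) = 242 + (4/35)*(-422) = 242 - 1688/35 = 6782/35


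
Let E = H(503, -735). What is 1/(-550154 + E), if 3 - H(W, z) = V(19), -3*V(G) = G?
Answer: -3/1650434 ≈ -1.8177e-6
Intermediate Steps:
V(G) = -G/3
H(W, z) = 28/3 (H(W, z) = 3 - (-1)*19/3 = 3 - 1*(-19/3) = 3 + 19/3 = 28/3)
E = 28/3 ≈ 9.3333
1/(-550154 + E) = 1/(-550154 + 28/3) = 1/(-1650434/3) = -3/1650434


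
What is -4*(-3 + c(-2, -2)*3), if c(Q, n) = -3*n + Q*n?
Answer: -108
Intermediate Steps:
-4*(-3 + c(-2, -2)*3) = -4*(-3 - 2*(-3 - 2)*3) = -4*(-3 - 2*(-5)*3) = -4*(-3 + 10*3) = -4*(-3 + 30) = -4*27 = -108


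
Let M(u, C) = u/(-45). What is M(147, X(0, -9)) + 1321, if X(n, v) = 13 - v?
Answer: 19766/15 ≈ 1317.7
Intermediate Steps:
M(u, C) = -u/45 (M(u, C) = u*(-1/45) = -u/45)
M(147, X(0, -9)) + 1321 = -1/45*147 + 1321 = -49/15 + 1321 = 19766/15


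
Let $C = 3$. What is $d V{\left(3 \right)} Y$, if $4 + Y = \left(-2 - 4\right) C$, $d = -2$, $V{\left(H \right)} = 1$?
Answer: $44$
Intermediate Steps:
$Y = -22$ ($Y = -4 + \left(-2 - 4\right) 3 = -4 - 18 = -22$)
$d V{\left(3 \right)} Y = \left(-2\right) 1 \left(-22\right) = \left(-2\right) \left(-22\right) = 44$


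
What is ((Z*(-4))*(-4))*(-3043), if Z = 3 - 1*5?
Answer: 97376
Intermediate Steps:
Z = -2 (Z = 3 - 5 = -2)
((Z*(-4))*(-4))*(-3043) = (-2*(-4)*(-4))*(-3043) = (8*(-4))*(-3043) = -32*(-3043) = 97376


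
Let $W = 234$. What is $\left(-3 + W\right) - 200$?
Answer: $31$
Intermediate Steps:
$\left(-3 + W\right) - 200 = \left(-3 + 234\right) - 200 = 231 - 200 = 31$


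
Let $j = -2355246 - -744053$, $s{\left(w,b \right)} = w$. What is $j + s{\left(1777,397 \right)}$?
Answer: $-1609416$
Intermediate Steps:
$j = -1611193$ ($j = -2355246 + 744053 = -1611193$)
$j + s{\left(1777,397 \right)} = -1611193 + 1777 = -1609416$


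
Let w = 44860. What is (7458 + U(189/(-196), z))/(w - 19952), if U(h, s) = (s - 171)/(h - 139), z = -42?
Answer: 14616933/48807226 ≈ 0.29948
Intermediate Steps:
U(h, s) = (-171 + s)/(-139 + h)
(7458 + U(189/(-196), z))/(w - 19952) = (7458 + (-171 - 42)/(-139 + 189/(-196)))/(44860 - 19952) = (7458 - 213/(-139 + 189*(-1/196)))/24908 = (7458 - 213/(-139 - 27/28))*(1/24908) = (7458 - 213/(-3919/28))*(1/24908) = (7458 - 28/3919*(-213))*(1/24908) = (7458 + 5964/3919)*(1/24908) = (29233866/3919)*(1/24908) = 14616933/48807226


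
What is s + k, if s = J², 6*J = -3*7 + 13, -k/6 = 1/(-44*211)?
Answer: 74299/41778 ≈ 1.7784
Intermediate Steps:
k = 3/4642 (k = -6/((-44*211)) = -6/(-9284) = -6*(-1/9284) = 3/4642 ≈ 0.00064627)
J = -4/3 (J = (-3*7 + 13)/6 = (-21 + 13)/6 = (⅙)*(-8) = -4/3 ≈ -1.3333)
s = 16/9 (s = (-4/3)² = 16/9 ≈ 1.7778)
s + k = 16/9 + 3/4642 = 74299/41778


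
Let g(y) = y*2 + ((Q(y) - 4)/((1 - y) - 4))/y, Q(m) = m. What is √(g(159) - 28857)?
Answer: I*√233764254006/2862 ≈ 168.93*I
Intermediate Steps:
g(y) = 2*y + (-4 + y)/(y*(-3 - y)) (g(y) = y*2 + ((y - 4)/((1 - y) - 4))/y = 2*y + ((-4 + y)/(-3 - y))/y = 2*y + (-4 + y)/(y*(-3 - y)))
√(g(159) - 28857) = √((4 - 1*159 + 2*159³ + 6*159²)/(159*(3 + 159)) - 28857) = √((1/159)*(4 - 159 + 2*4019679 + 6*25281)/162 - 28857) = √((1/159)*(1/162)*(4 - 159 + 8039358 + 151686) - 28857) = √((1/159)*(1/162)*8190889 - 28857) = √(8190889/25758 - 28857) = √(-735107717/25758) = I*√233764254006/2862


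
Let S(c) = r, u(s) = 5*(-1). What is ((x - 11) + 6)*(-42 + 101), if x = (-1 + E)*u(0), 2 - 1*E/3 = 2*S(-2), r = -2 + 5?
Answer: 3540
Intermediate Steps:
u(s) = -5
r = 3
S(c) = 3
E = -12 (E = 6 - 6*3 = 6 - 3*6 = 6 - 18 = -12)
x = 65 (x = (-1 - 12)*(-5) = -13*(-5) = 65)
((x - 11) + 6)*(-42 + 101) = ((65 - 11) + 6)*(-42 + 101) = (54 + 6)*59 = 60*59 = 3540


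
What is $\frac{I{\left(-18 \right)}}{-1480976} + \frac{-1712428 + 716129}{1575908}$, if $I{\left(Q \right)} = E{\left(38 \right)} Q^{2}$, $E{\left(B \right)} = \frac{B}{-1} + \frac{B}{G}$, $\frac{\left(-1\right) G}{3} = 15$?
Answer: $- \frac{454894112531}{729338101940} \approx -0.62371$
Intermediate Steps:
$G = -45$ ($G = \left(-3\right) 15 = -45$)
$E{\left(B \right)} = - \frac{46 B}{45}$ ($E{\left(B \right)} = \frac{B}{-1} + \frac{B}{-45} = B \left(-1\right) + B \left(- \frac{1}{45}\right) = - B - \frac{B}{45} = - \frac{46 B}{45}$)
$I{\left(Q \right)} = - \frac{1748 Q^{2}}{45}$ ($I{\left(Q \right)} = \left(- \frac{46}{45}\right) 38 Q^{2} = - \frac{1748 Q^{2}}{45}$)
$\frac{I{\left(-18 \right)}}{-1480976} + \frac{-1712428 + 716129}{1575908} = \frac{\left(- \frac{1748}{45}\right) \left(-18\right)^{2}}{-1480976} + \frac{-1712428 + 716129}{1575908} = \left(- \frac{1748}{45}\right) 324 \left(- \frac{1}{1480976}\right) - \frac{996299}{1575908} = \left(- \frac{62928}{5}\right) \left(- \frac{1}{1480976}\right) - \frac{996299}{1575908} = \frac{3933}{462805} - \frac{996299}{1575908} = - \frac{454894112531}{729338101940}$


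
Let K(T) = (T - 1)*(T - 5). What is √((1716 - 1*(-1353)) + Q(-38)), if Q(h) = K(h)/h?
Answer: √4367910/38 ≈ 54.999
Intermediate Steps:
K(T) = (-1 + T)*(-5 + T)
Q(h) = (5 + h² - 6*h)/h
√((1716 - 1*(-1353)) + Q(-38)) = √((1716 - 1*(-1353)) + (-6 - 38 + 5/(-38))) = √((1716 + 1353) + (-6 - 38 + 5*(-1/38))) = √(3069 + (-6 - 38 - 5/38)) = √(3069 - 1677/38) = √(114945/38) = √4367910/38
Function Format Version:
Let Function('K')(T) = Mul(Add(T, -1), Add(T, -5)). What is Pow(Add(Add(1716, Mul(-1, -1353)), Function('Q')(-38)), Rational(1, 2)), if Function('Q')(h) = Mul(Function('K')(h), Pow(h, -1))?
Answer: Mul(Rational(1, 38), Pow(4367910, Rational(1, 2))) ≈ 54.999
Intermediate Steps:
Function('K')(T) = Mul(Add(-1, T), Add(-5, T))
Function('Q')(h) = Mul(Pow(h, -1), Add(5, Pow(h, 2), Mul(-6, h))) (Function('Q')(h) = Mul(Add(5, Pow(h, 2), Mul(-6, h)), Pow(h, -1)) = Mul(Pow(h, -1), Add(5, Pow(h, 2), Mul(-6, h))))
Pow(Add(Add(1716, Mul(-1, -1353)), Function('Q')(-38)), Rational(1, 2)) = Pow(Add(Add(1716, Mul(-1, -1353)), Add(-6, -38, Mul(5, Pow(-38, -1)))), Rational(1, 2)) = Pow(Add(Add(1716, 1353), Add(-6, -38, Mul(5, Rational(-1, 38)))), Rational(1, 2)) = Pow(Add(3069, Add(-6, -38, Rational(-5, 38))), Rational(1, 2)) = Pow(Add(3069, Rational(-1677, 38)), Rational(1, 2)) = Pow(Rational(114945, 38), Rational(1, 2)) = Mul(Rational(1, 38), Pow(4367910, Rational(1, 2)))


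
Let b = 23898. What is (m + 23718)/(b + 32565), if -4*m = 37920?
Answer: 4746/18821 ≈ 0.25217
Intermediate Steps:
m = -9480 (m = -¼*37920 = -9480)
(m + 23718)/(b + 32565) = (-9480 + 23718)/(23898 + 32565) = 14238/56463 = 14238*(1/56463) = 4746/18821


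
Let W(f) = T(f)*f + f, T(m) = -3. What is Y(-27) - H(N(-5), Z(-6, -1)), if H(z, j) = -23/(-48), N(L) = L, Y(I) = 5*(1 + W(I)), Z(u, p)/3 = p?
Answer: 13177/48 ≈ 274.52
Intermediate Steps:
Z(u, p) = 3*p
W(f) = -2*f (W(f) = -3*f + f = -2*f)
Y(I) = 5 - 10*I (Y(I) = 5*(1 - 2*I) = 5 - 10*I)
H(z, j) = 23/48 (H(z, j) = -23*(-1/48) = 23/48)
Y(-27) - H(N(-5), Z(-6, -1)) = (5 - 10*(-27)) - 1*23/48 = (5 + 270) - 23/48 = 275 - 23/48 = 13177/48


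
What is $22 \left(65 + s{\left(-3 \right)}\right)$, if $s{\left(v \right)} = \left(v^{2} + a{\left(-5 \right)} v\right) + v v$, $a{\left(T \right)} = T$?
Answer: $2156$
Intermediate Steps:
$s{\left(v \right)} = - 5 v + 2 v^{2}$ ($s{\left(v \right)} = \left(v^{2} - 5 v\right) + v v = \left(v^{2} - 5 v\right) + v^{2} = - 5 v + 2 v^{2}$)
$22 \left(65 + s{\left(-3 \right)}\right) = 22 \left(65 - 3 \left(-5 + 2 \left(-3\right)\right)\right) = 22 \left(65 - 3 \left(-5 - 6\right)\right) = 22 \left(65 - -33\right) = 22 \left(65 + 33\right) = 22 \cdot 98 = 2156$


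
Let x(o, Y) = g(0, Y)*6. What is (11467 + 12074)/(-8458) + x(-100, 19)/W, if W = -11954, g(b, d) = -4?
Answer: -140603061/50553466 ≈ -2.7813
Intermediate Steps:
x(o, Y) = -24 (x(o, Y) = -4*6 = -24)
(11467 + 12074)/(-8458) + x(-100, 19)/W = (11467 + 12074)/(-8458) - 24/(-11954) = 23541*(-1/8458) - 24*(-1/11954) = -23541/8458 + 12/5977 = -140603061/50553466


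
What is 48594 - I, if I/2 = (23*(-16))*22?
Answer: 64786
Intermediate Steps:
I = -16192 (I = 2*((23*(-16))*22) = 2*(-368*22) = 2*(-8096) = -16192)
48594 - I = 48594 - 1*(-16192) = 48594 + 16192 = 64786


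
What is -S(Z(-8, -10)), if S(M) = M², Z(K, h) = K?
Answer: -64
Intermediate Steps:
-S(Z(-8, -10)) = -1*(-8)² = -1*64 = -64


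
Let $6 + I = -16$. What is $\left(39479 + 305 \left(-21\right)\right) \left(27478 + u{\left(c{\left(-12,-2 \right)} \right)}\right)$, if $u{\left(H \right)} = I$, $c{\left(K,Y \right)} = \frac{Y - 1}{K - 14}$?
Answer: $908079744$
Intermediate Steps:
$c{\left(K,Y \right)} = \frac{-1 + Y}{-14 + K}$
$I = -22$ ($I = -6 - 16 = -22$)
$u{\left(H \right)} = -22$
$\left(39479 + 305 \left(-21\right)\right) \left(27478 + u{\left(c{\left(-12,-2 \right)} \right)}\right) = \left(39479 + 305 \left(-21\right)\right) \left(27478 - 22\right) = \left(39479 - 6405\right) 27456 = 33074 \cdot 27456 = 908079744$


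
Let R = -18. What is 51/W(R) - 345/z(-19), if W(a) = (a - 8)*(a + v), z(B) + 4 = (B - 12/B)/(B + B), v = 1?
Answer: 6483957/66014 ≈ 98.221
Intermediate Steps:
z(B) = -4 + (B - 12/B)/(2*B) (z(B) = -4 + (B - 12/B)/(B + B) = -4 + (B - 12/B)/((2*B)) = -4 + (B - 12/B)*(1/(2*B)) = -4 + (B - 12/B)/(2*B))
W(a) = (1 + a)*(-8 + a) (W(a) = (a - 8)*(a + 1) = (-8 + a)*(1 + a) = (1 + a)*(-8 + a))
51/W(R) - 345/z(-19) = 51/(-8 + (-18)² - 7*(-18)) - 345/(-7/2 - 6/(-19)²) = 51/(-8 + 324 + 126) - 345/(-7/2 - 6*1/361) = 51/442 - 345/(-7/2 - 6/361) = 51*(1/442) - 345/(-2539/722) = 3/26 - 345*(-722/2539) = 3/26 + 249090/2539 = 6483957/66014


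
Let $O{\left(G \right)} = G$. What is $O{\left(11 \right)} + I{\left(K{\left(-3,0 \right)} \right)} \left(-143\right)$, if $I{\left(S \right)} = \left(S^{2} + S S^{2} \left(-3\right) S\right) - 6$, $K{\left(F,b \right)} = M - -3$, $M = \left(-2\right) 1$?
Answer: $1155$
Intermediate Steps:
$M = -2$
$K{\left(F,b \right)} = 1$ ($K{\left(F,b \right)} = -2 - -3 = -2 + 3 = 1$)
$I{\left(S \right)} = -6 + S^{2} - 3 S^{4}$ ($I{\left(S \right)} = \left(S^{2} + S^{3} \left(-3\right) S\right) - 6 = \left(S^{2} + - 3 S^{3} S\right) - 6 = \left(S^{2} - 3 S^{4}\right) - 6 = -6 + S^{2} - 3 S^{4}$)
$O{\left(11 \right)} + I{\left(K{\left(-3,0 \right)} \right)} \left(-143\right) = 11 + \left(-6 + 1^{2} - 3 \cdot 1^{4}\right) \left(-143\right) = 11 + \left(-6 + 1 - 3\right) \left(-143\right) = 11 - -1144 = 11 + 1144 = 1155$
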